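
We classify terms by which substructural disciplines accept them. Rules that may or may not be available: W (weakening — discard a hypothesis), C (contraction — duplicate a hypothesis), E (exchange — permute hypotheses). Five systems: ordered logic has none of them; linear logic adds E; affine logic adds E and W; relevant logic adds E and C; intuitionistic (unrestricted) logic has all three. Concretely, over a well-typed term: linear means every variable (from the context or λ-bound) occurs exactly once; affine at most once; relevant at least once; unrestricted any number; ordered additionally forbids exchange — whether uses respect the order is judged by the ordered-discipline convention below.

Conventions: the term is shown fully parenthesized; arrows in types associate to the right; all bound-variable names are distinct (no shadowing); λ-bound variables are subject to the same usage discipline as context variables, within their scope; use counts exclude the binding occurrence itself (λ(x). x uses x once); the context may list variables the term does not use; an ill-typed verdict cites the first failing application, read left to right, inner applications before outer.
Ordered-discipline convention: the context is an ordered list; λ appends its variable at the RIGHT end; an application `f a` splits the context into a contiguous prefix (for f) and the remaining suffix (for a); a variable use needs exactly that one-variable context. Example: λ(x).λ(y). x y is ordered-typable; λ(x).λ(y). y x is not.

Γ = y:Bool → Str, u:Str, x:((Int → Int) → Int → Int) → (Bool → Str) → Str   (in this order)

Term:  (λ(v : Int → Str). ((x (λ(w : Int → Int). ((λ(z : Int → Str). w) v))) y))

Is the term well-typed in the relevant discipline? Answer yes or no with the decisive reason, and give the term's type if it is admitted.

no — u, z never used (weakening)
counts: y=1; u=0; x=1; v (λ-bound)=1; w (λ-bound)=1; z (λ-bound)=0
left-to-right use order: x, w, v, y
typing: well-typed at (Int → Str) → Str
summary: ordered ✗; linear ✗; affine ✓; relevant ✗; unrestricted ✓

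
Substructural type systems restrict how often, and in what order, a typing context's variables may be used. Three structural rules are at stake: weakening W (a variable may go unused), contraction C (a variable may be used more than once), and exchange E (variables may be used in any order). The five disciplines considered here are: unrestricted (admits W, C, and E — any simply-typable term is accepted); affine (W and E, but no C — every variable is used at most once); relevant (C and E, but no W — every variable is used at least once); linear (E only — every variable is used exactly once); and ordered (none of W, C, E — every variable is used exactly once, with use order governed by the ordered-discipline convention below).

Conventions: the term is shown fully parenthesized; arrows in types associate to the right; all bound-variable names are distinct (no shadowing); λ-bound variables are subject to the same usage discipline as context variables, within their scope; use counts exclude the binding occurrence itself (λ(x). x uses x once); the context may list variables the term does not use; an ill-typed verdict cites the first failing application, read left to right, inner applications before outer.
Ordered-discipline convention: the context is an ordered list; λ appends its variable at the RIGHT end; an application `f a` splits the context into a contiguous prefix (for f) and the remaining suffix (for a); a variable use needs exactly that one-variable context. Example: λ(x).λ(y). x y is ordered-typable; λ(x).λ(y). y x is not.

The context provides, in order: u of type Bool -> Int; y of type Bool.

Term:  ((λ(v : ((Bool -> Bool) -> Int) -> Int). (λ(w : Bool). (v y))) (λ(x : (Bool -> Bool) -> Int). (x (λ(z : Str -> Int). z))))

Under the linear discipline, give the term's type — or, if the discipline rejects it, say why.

not well-typed under linear — fails simple typing
use counts: u: 0×, y: 1×, v [bound]: 1×, w [bound]: 0×, x [bound]: 1×, z [bound]: 1×
use order (left to right): v, y, x, z
typing: ill-typed: argument of type Bool where (Bool -> Bool) -> Int is required
per-discipline verdicts: ordered ✗; linear ✗; affine ✗; relevant ✗; unrestricted ✗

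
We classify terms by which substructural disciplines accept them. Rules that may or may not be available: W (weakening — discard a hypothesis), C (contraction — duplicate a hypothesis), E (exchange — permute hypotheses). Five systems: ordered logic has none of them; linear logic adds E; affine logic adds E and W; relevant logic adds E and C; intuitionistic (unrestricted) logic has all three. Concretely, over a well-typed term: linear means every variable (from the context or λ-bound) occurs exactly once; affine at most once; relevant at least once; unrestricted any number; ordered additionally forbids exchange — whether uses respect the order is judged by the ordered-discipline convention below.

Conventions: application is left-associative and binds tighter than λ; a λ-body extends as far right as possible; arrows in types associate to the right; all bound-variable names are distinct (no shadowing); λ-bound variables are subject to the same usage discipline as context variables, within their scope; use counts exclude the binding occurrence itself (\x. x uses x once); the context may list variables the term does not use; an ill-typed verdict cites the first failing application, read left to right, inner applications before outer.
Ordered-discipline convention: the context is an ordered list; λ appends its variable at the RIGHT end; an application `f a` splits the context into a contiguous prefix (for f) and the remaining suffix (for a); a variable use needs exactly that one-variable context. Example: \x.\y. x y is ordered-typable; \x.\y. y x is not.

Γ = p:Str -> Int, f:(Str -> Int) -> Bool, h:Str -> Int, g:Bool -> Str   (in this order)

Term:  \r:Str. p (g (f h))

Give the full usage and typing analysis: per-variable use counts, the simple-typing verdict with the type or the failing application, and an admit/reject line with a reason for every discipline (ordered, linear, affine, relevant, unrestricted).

variable uses: p: 1×; f: 1×; h: 1×; g: 1×; r (bound): 0×
left-to-right use order: p, g, f, h
typing: ✓ — Str -> Int
ordered ✗ (r never used (weakening))
linear ✗ (r never used (weakening))
affine ✓ (no duplicate uses among p, f, h, g, r)
relevant ✗ (r never used (weakening))
unrestricted ✓ (type-checks (Str -> Int) and nothing is barred)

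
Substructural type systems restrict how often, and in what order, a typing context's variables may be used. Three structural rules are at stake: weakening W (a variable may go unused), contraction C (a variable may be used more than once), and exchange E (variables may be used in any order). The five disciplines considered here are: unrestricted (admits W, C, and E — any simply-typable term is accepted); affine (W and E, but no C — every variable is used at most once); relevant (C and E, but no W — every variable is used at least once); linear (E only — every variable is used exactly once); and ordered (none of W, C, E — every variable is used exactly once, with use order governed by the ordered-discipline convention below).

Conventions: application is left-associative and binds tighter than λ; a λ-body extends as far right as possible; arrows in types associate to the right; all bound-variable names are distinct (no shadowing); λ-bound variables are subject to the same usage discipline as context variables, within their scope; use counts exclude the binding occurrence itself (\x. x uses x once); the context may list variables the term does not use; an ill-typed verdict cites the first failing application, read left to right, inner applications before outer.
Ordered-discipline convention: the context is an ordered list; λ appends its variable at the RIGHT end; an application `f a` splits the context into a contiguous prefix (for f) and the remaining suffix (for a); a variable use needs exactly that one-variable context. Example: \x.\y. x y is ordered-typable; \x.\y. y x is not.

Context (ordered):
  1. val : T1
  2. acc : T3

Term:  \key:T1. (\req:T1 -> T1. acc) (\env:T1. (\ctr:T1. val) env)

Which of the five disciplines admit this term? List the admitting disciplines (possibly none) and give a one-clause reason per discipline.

accepted by: affine, unrestricted
variable uses: val: 1; acc: 1; key [bound]: 0; req [bound]: 0; env [bound]: 1; ctr [bound]: 0
left-to-right use order: acc, val, env
typing: well-typed at T1 -> T3
ordered ✗ (needs weakening: key, req, ctr unused)
linear ✗ (needs weakening: key, req, ctr unused)
affine ✓ (no duplicate uses among val, acc, key, req, env, ctr)
relevant ✗ (needs weakening: key, req, ctr unused)
unrestricted ✓ (type-checks (T1 -> T3) and nothing is barred)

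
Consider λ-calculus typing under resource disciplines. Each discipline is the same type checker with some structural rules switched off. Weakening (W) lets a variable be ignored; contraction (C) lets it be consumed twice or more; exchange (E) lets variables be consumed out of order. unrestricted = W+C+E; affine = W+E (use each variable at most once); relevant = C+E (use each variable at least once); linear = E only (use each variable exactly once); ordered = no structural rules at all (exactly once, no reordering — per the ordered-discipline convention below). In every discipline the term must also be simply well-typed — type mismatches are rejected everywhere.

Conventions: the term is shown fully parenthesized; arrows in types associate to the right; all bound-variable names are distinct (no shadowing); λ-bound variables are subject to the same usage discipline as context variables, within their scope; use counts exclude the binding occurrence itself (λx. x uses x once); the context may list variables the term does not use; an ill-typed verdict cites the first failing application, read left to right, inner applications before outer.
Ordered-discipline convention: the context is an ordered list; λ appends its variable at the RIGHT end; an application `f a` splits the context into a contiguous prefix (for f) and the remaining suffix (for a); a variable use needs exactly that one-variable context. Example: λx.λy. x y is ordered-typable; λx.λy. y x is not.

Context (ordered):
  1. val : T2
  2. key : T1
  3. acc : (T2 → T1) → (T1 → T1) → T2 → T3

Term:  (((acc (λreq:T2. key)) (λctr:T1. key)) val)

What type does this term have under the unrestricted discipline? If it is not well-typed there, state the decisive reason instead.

term : T3
counts: val: 1×, key: 2×, acc: 1×, req (bound): 0×, ctr (bound): 0×
left-to-right use order: acc, key, key, val
typing: well-typed — term : T3
summary: ordered ✗, linear ✗, affine ✗, relevant ✗, unrestricted ✓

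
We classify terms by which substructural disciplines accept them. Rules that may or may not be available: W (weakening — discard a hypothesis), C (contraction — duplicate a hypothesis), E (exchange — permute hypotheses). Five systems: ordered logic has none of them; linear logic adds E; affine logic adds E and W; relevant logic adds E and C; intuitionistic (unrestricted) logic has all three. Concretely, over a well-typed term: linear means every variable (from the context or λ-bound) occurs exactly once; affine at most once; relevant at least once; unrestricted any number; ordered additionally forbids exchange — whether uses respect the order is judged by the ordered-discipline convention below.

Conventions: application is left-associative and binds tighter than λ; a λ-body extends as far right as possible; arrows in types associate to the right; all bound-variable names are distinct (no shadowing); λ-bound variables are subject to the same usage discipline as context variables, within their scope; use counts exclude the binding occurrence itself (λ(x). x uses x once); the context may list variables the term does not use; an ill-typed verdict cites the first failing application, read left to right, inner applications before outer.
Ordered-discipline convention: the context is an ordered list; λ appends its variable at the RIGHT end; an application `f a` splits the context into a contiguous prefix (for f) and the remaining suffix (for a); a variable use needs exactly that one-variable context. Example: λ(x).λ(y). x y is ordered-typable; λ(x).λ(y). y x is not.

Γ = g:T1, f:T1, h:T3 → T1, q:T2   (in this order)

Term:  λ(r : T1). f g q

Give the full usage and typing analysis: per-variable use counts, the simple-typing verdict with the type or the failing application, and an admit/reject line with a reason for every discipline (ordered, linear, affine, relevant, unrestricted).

use counts: g: 1, f: 1, h: 0, q: 1, r (λ-bound): 0
order of uses: f, g, q
typing: ill-typed: can't apply a value of type T1
ordered ✗ (fails simple typing)
linear ✗ (a type mismatch blocks all five)
affine ✗ (the type mismatch rejects it)
relevant ✗ (not simply typable)
unrestricted ✗ (fails simple typing)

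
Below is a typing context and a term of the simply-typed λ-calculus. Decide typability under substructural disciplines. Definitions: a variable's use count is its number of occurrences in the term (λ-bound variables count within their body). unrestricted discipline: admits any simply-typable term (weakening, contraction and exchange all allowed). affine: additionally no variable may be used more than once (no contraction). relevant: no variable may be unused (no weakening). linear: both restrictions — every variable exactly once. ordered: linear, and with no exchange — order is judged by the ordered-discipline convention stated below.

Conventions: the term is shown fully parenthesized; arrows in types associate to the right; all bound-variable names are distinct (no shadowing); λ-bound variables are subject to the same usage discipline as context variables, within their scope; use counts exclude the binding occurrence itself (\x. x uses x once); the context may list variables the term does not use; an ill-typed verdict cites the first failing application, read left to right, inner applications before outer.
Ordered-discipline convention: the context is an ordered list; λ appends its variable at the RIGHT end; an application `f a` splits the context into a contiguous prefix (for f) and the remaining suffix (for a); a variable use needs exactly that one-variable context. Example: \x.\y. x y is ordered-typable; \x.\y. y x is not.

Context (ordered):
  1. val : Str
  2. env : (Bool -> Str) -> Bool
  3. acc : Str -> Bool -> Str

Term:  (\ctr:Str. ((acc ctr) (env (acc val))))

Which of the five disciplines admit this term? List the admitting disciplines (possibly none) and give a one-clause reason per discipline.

admitted by: relevant, unrestricted
usage: val: 1, env: 1, acc: 2, ctr (λ-bound): 1
left-to-right use order: acc, ctr, env, acc, val
typing: ✓ — Str -> Str
ordered ✗ (needs contraction — acc ×2)
linear ✗ (needs contraction — acc ×2)
affine ✗ (needs contraction — acc ×2)
relevant ✓ (val, env, acc, ctr: all used, weakening unneeded)
unrestricted ✓ (well-typed at Str -> Str; no restrictions here)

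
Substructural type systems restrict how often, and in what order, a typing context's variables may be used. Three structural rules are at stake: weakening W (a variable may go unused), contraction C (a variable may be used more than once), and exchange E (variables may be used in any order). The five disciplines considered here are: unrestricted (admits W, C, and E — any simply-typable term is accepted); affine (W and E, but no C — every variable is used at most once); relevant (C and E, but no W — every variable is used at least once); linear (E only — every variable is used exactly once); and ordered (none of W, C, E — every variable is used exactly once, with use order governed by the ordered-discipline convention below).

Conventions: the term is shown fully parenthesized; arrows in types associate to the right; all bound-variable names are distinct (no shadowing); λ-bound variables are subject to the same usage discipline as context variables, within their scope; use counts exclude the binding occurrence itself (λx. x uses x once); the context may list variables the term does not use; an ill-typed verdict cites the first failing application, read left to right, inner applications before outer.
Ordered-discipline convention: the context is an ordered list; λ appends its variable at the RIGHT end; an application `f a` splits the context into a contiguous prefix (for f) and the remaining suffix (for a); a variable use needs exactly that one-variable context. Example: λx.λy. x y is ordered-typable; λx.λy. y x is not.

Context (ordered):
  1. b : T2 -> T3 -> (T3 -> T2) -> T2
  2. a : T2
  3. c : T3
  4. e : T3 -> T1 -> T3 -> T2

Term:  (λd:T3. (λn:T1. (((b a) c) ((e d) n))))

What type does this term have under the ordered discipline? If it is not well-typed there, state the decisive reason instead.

term : T3 -> T1 -> T2
counts: b ×1, a ×1, c ×1, e ×1, d [bound] ×1, n [bound] ×1
order of uses: b, a, c, e, d, n
typing: well-typed — term : T3 -> T1 -> T2
across the five disciplines: ordered ✓, linear ✓, affine ✓, relevant ✓, unrestricted ✓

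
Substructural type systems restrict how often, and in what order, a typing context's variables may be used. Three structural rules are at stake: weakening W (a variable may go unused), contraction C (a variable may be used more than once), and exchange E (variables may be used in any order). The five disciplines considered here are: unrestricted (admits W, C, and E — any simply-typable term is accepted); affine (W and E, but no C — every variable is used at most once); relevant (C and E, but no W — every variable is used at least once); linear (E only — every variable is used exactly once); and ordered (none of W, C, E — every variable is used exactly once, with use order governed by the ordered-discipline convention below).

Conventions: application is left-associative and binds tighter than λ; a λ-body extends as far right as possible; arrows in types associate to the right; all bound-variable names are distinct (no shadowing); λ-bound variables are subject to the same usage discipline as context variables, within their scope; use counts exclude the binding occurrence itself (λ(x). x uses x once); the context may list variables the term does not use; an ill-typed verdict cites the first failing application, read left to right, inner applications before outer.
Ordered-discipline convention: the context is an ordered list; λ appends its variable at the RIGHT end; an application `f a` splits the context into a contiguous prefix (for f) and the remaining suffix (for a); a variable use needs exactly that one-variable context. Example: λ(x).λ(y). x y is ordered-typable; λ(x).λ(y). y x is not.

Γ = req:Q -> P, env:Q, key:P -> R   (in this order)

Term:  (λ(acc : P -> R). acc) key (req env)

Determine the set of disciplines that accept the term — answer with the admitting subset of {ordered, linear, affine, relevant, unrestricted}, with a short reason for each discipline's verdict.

admitting disciplines: linear, affine, relevant, unrestricted
counts: req ×1, env ×1, key ×1, acc (bound) ×1
uses in reading order: acc, key, req, env
typing: the term checks, with type R
ordered ✗ (no contiguous prefix/suffix split fits acc, key, req, env)
linear ✓ (exactly-once usage across req, env, key, acc)
affine ✓ (none of req, env, key, acc used more than once)
relevant ✓ (req, env, key, acc: all used, weakening unneeded)
unrestricted ✓ (well-typed at R; no restrictions here)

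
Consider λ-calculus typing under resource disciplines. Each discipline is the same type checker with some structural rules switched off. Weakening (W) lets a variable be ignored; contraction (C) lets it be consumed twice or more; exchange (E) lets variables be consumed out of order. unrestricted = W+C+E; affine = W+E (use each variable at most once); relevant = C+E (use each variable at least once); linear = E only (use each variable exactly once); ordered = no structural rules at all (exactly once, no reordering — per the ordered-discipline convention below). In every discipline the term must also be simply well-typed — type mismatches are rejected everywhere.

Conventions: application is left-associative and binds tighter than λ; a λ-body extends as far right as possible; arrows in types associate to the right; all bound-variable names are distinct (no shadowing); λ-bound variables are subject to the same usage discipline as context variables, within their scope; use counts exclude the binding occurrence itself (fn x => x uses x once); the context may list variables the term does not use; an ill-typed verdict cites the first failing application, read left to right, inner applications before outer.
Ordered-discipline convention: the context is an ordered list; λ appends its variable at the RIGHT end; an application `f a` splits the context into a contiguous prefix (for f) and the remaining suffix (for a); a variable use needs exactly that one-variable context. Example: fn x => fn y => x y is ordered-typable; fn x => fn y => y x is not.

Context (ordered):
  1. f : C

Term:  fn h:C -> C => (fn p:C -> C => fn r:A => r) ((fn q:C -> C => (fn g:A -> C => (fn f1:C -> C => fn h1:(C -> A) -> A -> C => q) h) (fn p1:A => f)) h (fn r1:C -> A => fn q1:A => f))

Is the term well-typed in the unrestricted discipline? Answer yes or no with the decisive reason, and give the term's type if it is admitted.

yes — type-checks ((C -> C) -> A -> A) and nothing is barred; term : (C -> C) -> A -> A
variable uses: f ×2; h (bound) ×2; p (bound) ×0; r (bound) ×1; q (bound) ×1; g (bound) ×0; f1 (bound) ×0; h1 (bound) ×0; p1 (bound) ×0; r1 (bound) ×0; q1 (bound) ×0
left-to-right use order: r, q, h, f, h, f
typing: well-typed — term : (C -> C) -> A -> A
summary: ordered ✗ · linear ✗ · affine ✗ · relevant ✗ · unrestricted ✓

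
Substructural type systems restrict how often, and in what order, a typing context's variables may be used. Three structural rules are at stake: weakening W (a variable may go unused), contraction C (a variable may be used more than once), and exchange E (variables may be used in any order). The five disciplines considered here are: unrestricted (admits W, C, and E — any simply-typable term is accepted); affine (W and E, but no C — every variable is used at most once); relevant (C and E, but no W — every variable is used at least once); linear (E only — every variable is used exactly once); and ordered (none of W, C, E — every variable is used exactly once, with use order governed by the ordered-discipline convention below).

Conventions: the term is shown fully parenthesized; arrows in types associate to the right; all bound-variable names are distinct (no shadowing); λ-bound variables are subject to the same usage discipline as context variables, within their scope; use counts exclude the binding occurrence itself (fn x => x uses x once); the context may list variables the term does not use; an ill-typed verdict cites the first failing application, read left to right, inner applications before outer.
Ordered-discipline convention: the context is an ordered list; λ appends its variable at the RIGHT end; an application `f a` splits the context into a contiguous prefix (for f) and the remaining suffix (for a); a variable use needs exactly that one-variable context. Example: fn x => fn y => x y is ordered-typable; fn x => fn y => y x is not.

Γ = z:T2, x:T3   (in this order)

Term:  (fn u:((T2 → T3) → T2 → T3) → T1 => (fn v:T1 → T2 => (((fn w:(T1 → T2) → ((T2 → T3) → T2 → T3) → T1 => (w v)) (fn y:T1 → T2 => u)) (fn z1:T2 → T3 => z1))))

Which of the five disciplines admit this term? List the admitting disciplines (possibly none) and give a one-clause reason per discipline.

admitted by: affine, unrestricted
counts: z=0; x=0; u (λ-bound)=1; v (λ-bound)=1; w (λ-bound)=1; y (λ-bound)=0; z1 (λ-bound)=1
uses in reading order: w, v, u, z1
typing: ✓ — (((T2 → T3) → T2 → T3) → T1) → (T1 → T2) → T1
ordered ✗ (unused: z, x, y — weakening required)
linear ✗ (unused: z, x, y — weakening required)
affine ✓ (no duplicate uses among z, x, u, v, w, y, z1)
relevant ✗ (unused: z, x, y — weakening required)
unrestricted ✓ (simply typable at (((T2 → T3) → T2 → T3) → T1) → (T1 → T2) → T1; W, C, E all held)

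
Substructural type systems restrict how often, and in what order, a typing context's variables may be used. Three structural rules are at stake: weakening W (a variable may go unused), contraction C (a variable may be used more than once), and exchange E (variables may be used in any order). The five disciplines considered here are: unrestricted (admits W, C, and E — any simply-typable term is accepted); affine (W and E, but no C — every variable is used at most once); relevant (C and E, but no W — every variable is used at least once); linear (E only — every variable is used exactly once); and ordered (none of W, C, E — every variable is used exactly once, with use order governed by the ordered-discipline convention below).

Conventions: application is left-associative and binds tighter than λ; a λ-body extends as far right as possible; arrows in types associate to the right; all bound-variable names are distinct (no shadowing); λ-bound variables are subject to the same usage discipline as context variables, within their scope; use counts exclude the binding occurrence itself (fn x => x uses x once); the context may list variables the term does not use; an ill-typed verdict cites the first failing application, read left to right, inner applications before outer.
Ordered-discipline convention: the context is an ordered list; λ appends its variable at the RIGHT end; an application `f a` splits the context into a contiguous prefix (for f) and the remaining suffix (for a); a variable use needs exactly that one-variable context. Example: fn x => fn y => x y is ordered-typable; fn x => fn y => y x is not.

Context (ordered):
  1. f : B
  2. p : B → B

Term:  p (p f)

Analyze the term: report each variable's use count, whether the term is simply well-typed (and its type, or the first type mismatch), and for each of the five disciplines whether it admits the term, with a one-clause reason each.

counts: f: 1; p: 2
left-to-right use order: p, p, f
typing: the term checks, with type B
ordered: ✗, p ×2 used more than once (contraction)
linear: ✗, p ×2 used more than once (contraction)
affine: ✗, p ×2 used more than once (contraction)
relevant: ✓, none of f, p goes unused
unrestricted: ✓, simply typable at B; W, C, E all held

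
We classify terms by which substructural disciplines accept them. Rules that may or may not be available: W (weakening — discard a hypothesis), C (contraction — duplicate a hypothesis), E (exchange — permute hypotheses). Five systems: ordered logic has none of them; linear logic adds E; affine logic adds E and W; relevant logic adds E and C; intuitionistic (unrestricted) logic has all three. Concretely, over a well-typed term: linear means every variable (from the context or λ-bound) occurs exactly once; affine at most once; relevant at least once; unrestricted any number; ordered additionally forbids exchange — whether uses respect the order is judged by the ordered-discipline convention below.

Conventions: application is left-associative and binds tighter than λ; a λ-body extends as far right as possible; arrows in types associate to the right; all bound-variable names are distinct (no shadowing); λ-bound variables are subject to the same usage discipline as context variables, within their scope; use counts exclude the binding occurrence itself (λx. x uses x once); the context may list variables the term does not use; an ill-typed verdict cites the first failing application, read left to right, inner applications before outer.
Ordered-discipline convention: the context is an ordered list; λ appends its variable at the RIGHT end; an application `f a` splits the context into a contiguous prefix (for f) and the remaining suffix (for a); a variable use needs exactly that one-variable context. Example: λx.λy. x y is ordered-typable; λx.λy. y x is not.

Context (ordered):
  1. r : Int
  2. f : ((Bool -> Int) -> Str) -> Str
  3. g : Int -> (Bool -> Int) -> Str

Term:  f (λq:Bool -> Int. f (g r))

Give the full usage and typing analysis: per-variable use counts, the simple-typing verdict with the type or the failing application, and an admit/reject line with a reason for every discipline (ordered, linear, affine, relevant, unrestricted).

variable uses: r: 1×; f: 2×; g: 1×; q [bound]: 0×
use order (left to right): f, f, g, r
typing: ✓ — Str
ordered: ✗ — uses contraction: f ×2; unused: q — weakening required
linear: ✗ — uses contraction: f ×2; unused: q — weakening required
affine: ✗ — uses contraction: f ×2
relevant: ✗ — unused: q — weakening required
unrestricted: ✓ — typability at Str is all that's needed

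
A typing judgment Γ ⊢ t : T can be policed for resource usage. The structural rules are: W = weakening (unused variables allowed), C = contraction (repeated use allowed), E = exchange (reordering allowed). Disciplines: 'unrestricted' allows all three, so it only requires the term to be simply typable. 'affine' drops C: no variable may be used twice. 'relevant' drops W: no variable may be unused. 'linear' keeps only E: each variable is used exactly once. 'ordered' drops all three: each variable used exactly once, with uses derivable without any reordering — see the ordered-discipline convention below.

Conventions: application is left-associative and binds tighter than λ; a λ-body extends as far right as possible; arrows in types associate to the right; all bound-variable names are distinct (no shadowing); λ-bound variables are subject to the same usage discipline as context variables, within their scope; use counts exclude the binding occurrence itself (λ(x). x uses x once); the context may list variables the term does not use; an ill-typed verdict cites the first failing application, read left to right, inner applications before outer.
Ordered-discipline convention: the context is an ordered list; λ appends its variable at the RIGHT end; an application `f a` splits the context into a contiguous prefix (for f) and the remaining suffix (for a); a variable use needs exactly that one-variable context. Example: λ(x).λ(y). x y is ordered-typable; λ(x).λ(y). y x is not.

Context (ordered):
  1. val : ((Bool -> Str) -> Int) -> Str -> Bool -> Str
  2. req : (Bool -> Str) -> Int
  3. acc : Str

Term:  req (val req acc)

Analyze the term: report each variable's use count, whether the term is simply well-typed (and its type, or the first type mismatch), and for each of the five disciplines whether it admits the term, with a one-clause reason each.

variable uses: val=1, req=2, acc=1
order of uses: req, val, req, acc
typing: well-typed — term : Int
ordered: ✗ — repeated use of req ×2
linear: ✗ — repeated use of req ×2
affine: ✗ — repeated use of req ×2
relevant: ✓ — every one of val, req, acc appears
unrestricted: ✓ — typability at Int is all that's needed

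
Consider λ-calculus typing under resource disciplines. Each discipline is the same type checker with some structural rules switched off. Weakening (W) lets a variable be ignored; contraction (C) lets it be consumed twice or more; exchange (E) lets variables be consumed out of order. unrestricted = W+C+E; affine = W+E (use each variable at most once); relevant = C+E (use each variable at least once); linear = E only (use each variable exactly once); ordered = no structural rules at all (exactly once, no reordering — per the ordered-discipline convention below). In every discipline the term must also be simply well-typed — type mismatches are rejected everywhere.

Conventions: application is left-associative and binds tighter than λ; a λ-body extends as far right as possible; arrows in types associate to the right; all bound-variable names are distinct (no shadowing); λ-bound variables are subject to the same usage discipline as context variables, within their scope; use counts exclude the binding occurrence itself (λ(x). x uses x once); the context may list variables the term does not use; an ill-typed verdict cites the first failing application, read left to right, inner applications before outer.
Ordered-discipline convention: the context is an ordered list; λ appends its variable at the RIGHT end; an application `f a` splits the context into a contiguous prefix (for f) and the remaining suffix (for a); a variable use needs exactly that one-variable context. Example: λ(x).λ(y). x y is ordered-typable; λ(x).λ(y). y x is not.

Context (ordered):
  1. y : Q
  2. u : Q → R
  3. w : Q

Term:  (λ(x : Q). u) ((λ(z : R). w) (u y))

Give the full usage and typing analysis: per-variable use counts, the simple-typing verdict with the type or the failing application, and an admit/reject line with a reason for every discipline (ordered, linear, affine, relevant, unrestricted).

variable uses: y: 1×; u: 2×; w: 1×; x [bound]: 0×; z [bound]: 0×
order of uses: u, w, u, y
typing: the term checks, with type Q → R
ordered: ✗ — uses contraction: u ×2; x, z left unused
linear: ✗ — uses contraction: u ×2; x, z left unused
affine: ✗ — uses contraction: u ×2
relevant: ✗ — x, z left unused
unrestricted: ✓ — simply typable at Q → R; W, C, E all held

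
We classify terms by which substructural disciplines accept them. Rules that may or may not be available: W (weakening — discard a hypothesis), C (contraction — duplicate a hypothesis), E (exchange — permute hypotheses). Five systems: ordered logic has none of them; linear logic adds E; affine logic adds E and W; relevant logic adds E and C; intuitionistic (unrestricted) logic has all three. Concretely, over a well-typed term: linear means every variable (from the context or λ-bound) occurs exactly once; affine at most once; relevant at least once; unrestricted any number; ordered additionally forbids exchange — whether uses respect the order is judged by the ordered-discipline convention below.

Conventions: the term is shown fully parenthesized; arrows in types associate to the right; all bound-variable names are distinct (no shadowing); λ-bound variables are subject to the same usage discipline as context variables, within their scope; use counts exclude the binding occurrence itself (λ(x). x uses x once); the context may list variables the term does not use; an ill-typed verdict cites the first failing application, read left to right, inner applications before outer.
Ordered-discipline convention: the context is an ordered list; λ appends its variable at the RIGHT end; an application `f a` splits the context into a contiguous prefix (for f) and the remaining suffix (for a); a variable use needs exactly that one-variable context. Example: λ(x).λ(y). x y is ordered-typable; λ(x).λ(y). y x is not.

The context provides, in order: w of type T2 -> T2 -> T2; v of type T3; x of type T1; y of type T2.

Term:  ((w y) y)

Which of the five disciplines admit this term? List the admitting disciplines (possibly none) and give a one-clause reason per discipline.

admitted in: unrestricted
variable uses: w ×1; v ×0; x ×0; y ×2
order of uses: w, y, y
typing: the term checks, with type T2
ordered: ✗ — repeated use of y ×2; needs weakening: v, x unused
linear: ✗ — repeated use of y ×2; needs weakening: v, x unused
affine: ✗ — repeated use of y ×2
relevant: ✗ — needs weakening: v, x unused
unrestricted: ✓ — typability at T2 is all that's needed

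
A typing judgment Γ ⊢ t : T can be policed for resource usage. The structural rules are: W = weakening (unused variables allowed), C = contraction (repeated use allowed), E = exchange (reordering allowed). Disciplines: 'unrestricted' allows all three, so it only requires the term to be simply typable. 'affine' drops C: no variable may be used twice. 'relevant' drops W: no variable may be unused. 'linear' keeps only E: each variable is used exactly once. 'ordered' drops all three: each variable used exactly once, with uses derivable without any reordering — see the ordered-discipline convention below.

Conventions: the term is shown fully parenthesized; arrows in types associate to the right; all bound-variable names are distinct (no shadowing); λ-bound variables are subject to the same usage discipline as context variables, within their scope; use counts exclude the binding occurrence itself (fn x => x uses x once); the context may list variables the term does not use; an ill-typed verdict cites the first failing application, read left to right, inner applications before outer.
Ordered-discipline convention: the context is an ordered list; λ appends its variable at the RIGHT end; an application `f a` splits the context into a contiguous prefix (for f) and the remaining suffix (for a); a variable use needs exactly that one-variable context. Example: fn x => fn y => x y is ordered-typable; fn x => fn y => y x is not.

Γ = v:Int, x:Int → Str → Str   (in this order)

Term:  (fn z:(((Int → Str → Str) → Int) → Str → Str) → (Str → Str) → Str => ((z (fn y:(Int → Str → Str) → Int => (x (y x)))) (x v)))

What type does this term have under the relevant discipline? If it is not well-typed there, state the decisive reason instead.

term : ((((Int → Str → Str) → Int) → Str → Str) → (Str → Str) → Str) → Str
use counts: v=1; x=3; z (bound)=1; y (bound)=1
order of uses: z, x, y, x, x, v
typing: the term checks, with type ((((Int → Str → Str) → Int) → Str → Str) → (Str → Str) → Str) → Str
all disciplines: ordered ✗, linear ✗, affine ✗, relevant ✓, unrestricted ✓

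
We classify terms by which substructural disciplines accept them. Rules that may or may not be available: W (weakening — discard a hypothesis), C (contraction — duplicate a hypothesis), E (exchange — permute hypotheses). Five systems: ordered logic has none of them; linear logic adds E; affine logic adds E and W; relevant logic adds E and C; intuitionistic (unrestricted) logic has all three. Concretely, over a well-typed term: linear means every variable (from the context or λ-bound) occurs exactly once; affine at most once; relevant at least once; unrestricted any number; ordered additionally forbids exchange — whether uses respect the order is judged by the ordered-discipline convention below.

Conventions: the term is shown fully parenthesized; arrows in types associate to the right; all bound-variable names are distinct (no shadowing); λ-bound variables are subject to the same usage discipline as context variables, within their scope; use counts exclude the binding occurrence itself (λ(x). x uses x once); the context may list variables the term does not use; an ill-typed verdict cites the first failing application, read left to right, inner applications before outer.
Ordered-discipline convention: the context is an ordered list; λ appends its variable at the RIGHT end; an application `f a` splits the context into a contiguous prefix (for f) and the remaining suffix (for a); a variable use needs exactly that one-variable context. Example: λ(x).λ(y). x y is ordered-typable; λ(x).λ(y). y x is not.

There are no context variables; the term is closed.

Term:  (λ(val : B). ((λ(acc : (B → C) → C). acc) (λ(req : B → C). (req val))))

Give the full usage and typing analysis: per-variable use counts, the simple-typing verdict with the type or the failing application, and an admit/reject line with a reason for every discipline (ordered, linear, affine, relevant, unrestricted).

use counts: val (bound)=1, acc (bound)=1, req (bound)=1
use order (left to right): acc, req, val
typing: well-typed — term : B → (B → C) → C
ordered: ✗, needs exchange: uses follow acc, req, val
linear: ✓, exactly-once usage across val, acc, req
affine: ✓, no duplicate uses among val, acc, req
relevant: ✓, none of val, acc, req goes unused
unrestricted: ✓, typability at B → (B → C) → C is all that's needed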